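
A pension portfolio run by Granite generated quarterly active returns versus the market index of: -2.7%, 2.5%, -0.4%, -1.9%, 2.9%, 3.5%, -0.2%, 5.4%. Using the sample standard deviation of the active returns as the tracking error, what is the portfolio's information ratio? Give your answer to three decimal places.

μ = (-2.7 + 2.5 − 0.4 − 1.9 + 2.9 + 3.5 − 0.2 + 5.4) / 8 = 9.10 / 8 = 1.1375%
Sample std dev = √[56.8188 / 7] = 2.8490%
IR = μ / tracking error = 1.1375 / 2.8490 = 0.3993

0.399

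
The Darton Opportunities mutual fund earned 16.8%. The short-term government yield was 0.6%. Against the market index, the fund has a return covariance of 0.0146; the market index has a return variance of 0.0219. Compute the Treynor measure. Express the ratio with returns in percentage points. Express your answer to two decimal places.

β = Cov / Var = 0.0146 / 0.0219 = 0.6667
Treynor = (Rp − Rf) / β = (16.8% − 0.6%) / 0.6667 = 16.20 / 0.6667 = 24.2988

24.30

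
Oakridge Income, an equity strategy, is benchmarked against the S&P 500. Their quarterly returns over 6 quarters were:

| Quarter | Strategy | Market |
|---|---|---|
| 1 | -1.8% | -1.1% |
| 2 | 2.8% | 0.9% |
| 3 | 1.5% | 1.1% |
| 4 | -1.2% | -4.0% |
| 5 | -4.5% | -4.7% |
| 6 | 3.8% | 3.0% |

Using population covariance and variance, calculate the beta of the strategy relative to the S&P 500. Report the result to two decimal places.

r̄p = 0.1000%,  r̄m = -0.8000%
Cov = Σ(rp − r̄p)(rm − r̄m) / 6 = 7.3300
Var(rm) = Σ(rm − r̄m)² / 6 = 7.7467
β = Cov / Var = 7.3300 / 7.7467 = 0.9462

0.95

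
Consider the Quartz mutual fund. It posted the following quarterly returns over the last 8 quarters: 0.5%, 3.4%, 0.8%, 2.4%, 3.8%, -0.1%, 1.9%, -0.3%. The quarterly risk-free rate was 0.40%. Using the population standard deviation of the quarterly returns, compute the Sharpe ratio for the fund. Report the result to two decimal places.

0.79

Mean return r̄ = 12.40 / 8 = 1.5500%
Σ(r − r̄)² = (0.5 − 1.5500)² + (3.4 − 1.5500)² + … = 17.1400
population σ = √(17.1400 / 8) = √2.1425 = 1.4637%
Sharpe = (r̄ − rf) / σ = (1.5500 − 0.4) / 1.4637 = 1.1500 / 1.4637 = 0.7857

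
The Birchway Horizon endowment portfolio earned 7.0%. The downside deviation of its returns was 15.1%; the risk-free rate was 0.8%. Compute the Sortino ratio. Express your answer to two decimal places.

Sortino = (Rp − Rf) / σd = (7.0% − 0.8%) / 15.1% = 6.20% / 15.1% = 0.4106

0.41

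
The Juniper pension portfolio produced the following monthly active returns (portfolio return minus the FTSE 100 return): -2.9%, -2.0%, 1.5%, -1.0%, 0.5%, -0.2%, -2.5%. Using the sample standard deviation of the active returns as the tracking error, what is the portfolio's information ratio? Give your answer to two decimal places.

μ = (-2.9 − 2 + 1.5 − 1 + 0.5 − 0.2 − 2.5) / 7 = -6.60 / 7 = -0.9429%
Σ(r − μ)² = (-2.9 − (-0.9429))² + (-2 − (-0.9429))² + … = 15.9771
σ = √[15.9771 / 6] = 1.6318%
IR = μ / tracking error = -0.9429 / 1.6318 = -0.5778

-0.58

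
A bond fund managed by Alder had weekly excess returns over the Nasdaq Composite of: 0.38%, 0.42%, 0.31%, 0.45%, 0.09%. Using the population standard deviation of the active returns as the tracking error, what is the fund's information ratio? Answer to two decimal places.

r̄ = (0.38 + 0.42 + 0.31 + 0.45 + 0.09) / 5 = 1.650 / 5 = 0.3300%
Σ(r − r̄)² = (0.38 − 0.3300)² + (0.42 − 0.3300)² + (0.31 − 0.3300)² + … = 0.0830
population σ = √(0.0830 / 5) = √0.0166 = 0.1288%
IR = r̄ / tracking error = 0.3300 / 0.1288 = 2.5621

2.56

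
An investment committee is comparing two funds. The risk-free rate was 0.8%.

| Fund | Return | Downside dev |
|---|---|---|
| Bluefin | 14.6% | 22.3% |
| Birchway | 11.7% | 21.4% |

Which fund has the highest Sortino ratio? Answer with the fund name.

Bluefin

Bluefin: Sortino ratio = (14.6% − 0.8%) / 22.3% = 0.619
Birchway: Sortino ratio = (11.7% − 0.8%) / 21.4% = 0.509
Highest: Bluefin (0.619).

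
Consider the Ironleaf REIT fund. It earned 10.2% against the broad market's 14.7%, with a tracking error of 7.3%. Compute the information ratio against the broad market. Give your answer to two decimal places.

-0.62

IR = (Rp − Rb) / TE = (10.2% − 14.7%) / 7.3% = -4.50% / 7.3% = -0.6164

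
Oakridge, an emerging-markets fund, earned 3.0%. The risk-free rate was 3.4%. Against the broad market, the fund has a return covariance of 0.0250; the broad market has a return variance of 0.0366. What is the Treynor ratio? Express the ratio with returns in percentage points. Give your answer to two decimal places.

-0.59

β = Cov / Var = 0.0250 / 0.0366 = 0.6831
Treynor = (Rp − Rf) / β = (3.0% − 3.4%) / 0.6831 = -0.40 / 0.6831 = -0.5856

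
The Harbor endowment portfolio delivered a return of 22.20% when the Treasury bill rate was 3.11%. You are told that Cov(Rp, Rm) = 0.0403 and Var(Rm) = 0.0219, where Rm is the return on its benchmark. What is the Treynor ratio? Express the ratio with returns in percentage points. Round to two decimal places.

10.37

β = Cov / Var = 0.0403 / 0.0219 = 1.8402
Treynor = (Rp − Rf) / β = (22.20% − 3.11%) / 1.8402 = 19.09 / 1.8402 = 10.3739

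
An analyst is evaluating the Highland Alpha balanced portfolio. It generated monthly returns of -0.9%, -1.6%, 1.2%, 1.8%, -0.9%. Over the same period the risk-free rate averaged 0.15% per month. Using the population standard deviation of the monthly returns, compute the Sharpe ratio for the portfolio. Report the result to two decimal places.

r̄ = (-0.9 − 1.6 + 1.2 + 1.8 − 0.9) / 5 = -0.40 / 5 = -0.0800%
Population std dev = √[8.8280 / 5] = 1.3288%
Sharpe = (r̄ − rf) / σ = (-0.0800 − 0.15) / 1.3288 = -0.2300 / 1.3288 = -0.1731

-0.17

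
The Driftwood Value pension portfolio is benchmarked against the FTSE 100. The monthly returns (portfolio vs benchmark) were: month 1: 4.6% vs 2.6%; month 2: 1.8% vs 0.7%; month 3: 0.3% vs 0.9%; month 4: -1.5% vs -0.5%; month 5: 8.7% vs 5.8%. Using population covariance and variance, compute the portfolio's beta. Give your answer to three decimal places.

r̄p = 2.7800%,  r̄m = 1.9000%
Cov = Σ(rp − r̄p)(rm − r̄m) / 5 = 7.6580
Var(rm) = Σ(rm − r̄m)² / 5 = 4.7800
β = Cov / Var = 7.6580 / 4.7800 = 1.6021

1.602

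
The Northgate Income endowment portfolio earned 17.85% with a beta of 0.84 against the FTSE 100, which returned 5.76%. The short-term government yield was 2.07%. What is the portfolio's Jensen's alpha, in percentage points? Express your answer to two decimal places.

12.68

CAPM expected return = Rf + β(Rm − Rf) = 2.07% + 0.84 × (5.76% − 2.07%) = 2.07 + 0.84 × 3.69 = 5.1696%
Jensen's α = Rp − E[R] = 17.85% − 5.1696% = 12.6804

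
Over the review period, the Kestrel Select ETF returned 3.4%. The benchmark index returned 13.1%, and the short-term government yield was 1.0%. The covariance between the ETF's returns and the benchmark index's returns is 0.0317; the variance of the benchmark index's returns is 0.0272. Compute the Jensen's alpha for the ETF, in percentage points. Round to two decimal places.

-11.70

β = Cov / Var = 0.0317 / 0.0272 = 1.1654
E[R] = Rf + β(Rm − Rf) = 1.0% + 1.1654 × (13.1% − 1.0%) = 15.1013%
α = Rp − E[R] = 3.4% − 15.1013% = -11.7013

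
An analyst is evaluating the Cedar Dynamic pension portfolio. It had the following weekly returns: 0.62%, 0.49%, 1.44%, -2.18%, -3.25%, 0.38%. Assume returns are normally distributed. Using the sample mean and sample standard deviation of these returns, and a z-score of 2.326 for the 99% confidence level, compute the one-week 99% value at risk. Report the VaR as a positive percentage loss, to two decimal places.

r̄ = (0.62 + 0.49 + 1.44 − 2.18 − 3.25 + 0.38) / 6 = -2.500 / 6 = -0.4167%
Sample σ = √[Σ(r − r̄)² / 5] = √[17.1157 / 5] = √3.4231 = 1.8502%
VaR = −(r̄ − z·σ) = −(-0.4167 − 2.326 × 1.8502) = −(-4.7203) = 4.7203%

4.72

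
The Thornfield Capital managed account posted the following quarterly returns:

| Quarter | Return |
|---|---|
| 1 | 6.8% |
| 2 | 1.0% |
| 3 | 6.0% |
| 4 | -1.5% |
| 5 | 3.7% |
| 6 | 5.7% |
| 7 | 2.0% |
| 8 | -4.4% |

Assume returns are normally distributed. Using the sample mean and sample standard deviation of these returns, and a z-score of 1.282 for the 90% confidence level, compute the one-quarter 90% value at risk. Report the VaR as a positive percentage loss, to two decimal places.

Mean return r̄ = 19.30 / 8 = 2.4125%
Sample std dev = √[108.4688 / 7] = 3.9364%
VaR = −(r̄ − z·σ) = −(2.4125 − 1.282 × 3.9364) = −(-2.6340) = 2.6340%

2.63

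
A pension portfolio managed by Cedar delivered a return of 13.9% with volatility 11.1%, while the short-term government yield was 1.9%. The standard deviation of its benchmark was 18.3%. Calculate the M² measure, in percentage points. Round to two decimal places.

Sharpe = (Rp − Rf) / σp = (13.9% − 1.9%) / 11.1% = 1.0811
M² = Rf + Sharpe × σm = 1.9% + 1.0811 × 18.3% = 21.6841%

21.68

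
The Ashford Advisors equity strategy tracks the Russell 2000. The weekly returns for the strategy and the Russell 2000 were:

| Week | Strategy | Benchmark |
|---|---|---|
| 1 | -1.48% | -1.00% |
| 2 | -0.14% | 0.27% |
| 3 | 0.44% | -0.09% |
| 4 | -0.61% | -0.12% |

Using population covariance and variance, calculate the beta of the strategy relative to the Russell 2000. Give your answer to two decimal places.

1.21

r̄p = -0.4475%,  r̄m = -0.2350%
Cov = Σ(rp − r̄p)(rm − r̄m) / 4 = 0.2638
Var(rm) = Σ(rm − r̄m)² / 4 = 0.2186
β = Cov / Var = 0.2638 / 0.2186 = 1.2068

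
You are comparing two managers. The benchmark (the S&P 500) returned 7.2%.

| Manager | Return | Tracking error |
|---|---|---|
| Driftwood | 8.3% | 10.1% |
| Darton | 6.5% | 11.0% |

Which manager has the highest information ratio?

Driftwood

Driftwood: IR = (8.3% − 7.2%) / 10.1% = 0.109
Darton: IR = (6.5% − 7.2%) / 11.0% = -0.064
Highest: Driftwood (0.109).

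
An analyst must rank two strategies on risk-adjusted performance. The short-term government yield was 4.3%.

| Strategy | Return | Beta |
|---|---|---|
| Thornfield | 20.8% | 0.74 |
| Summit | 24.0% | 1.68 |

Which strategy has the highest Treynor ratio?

Thornfield: Treynor = (20.8% − 4.3%) / 0.74 = 22.297
Summit: Treynor = (24.0% − 4.3%) / 1.68 = 11.726
Highest: Thornfield (22.297).

Thornfield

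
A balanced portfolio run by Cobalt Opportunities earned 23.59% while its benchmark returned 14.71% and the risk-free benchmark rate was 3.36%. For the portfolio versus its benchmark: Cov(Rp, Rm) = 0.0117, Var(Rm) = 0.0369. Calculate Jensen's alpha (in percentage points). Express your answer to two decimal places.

β = Cov / Var = 0.0117 / 0.0369 = 0.3171
E[R] = Rf + β(Rm − Rf) = 3.36% + 0.3171 × (14.71% − 3.36%) = 6.9591%
α = Rp − E[R] = 23.59% − 6.9591% = 16.6309

16.63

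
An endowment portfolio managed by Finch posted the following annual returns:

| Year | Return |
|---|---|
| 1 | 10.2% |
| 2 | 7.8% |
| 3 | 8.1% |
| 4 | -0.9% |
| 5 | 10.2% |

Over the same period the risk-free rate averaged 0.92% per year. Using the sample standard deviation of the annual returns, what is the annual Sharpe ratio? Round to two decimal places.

Mean return μ = 35.40 / 5 = 7.0800%
Σ(r − μ)² = 84.7080; sample σ = √(84.7080/4) = 4.6018%
Sharpe = (μ − rf) / σ = (7.0800 − 0.92) / 4.6018 = 6.1600 / 4.6018 = 1.3386

1.34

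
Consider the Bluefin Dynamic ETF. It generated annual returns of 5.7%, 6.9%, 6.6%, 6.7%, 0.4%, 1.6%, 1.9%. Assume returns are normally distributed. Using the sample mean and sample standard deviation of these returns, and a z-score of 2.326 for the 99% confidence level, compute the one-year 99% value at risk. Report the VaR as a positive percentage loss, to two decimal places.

2.32

r̄ = (5.7 + 6.9 + 6.6 + 6.7 + 0.4 + 1.6 + 1.9) / 7 = 4.2571%
Σ(r − r̄)² = 48.0171; sample σ = √(48.0171/6) = 2.8289%
VaR = −(r̄ − z·σ) = −(4.2571 − 2.326 × 2.8289) = −(-2.3229) = 2.3229%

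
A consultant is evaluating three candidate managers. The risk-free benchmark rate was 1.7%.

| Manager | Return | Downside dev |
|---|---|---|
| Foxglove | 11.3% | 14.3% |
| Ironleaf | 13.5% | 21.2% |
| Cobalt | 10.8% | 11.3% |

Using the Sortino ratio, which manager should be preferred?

Cobalt

Foxglove: Sortino ratio = (11.3% − 1.7%) / 14.3% = 0.671
Ironleaf: Sortino ratio = (13.5% − 1.7%) / 21.2% = 0.557
Cobalt: Sortino ratio = (10.8% − 1.7%) / 11.3% = 0.805
Highest: Cobalt (0.805).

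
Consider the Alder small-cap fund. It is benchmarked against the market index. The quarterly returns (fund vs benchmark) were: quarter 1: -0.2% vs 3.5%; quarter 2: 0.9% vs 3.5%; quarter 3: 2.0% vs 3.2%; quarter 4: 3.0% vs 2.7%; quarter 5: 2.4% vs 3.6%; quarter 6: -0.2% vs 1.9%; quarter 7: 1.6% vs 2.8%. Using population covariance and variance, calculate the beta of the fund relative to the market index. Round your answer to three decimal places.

0.411

r̄p = 1.3571%,  r̄m = 3.0286%
Cov = Σ(rp − r̄p)(rm − r̄m) / 7 = 0.1312
Var(rm) = Σ(rm − r̄m)² / 7 = 0.3192
β = Cov / Var = 0.1312 / 0.3192 = 0.4110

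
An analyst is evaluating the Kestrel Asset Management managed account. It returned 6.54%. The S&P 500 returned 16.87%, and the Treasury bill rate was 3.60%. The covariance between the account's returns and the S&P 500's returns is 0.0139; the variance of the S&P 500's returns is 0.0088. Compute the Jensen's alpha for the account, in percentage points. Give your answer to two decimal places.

-18.02

β = Cov / Var = 0.0139 / 0.0088 = 1.5795
E[R] = Rf + β(Rm − Rf) = 3.60% + 1.5795 × (16.87% − 3.60%) = 24.5600%
α = Rp − E[R] = 6.54% − 24.5600% = -18.0200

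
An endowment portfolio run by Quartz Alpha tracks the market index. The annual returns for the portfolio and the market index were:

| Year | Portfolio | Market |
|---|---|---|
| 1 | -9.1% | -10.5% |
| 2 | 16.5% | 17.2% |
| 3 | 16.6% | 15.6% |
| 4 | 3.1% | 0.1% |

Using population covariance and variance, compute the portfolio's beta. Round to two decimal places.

r̄p = 6.7750%,  r̄m = 5.6000%
Cov = Σ(rp − r̄p)(rm − r̄m) / 4 = 121.7150
Var(rm) = Σ(rm − r̄m)² / 4 = 131.0050
β = Cov / Var = 121.7150 / 131.0050 = 0.9291

0.93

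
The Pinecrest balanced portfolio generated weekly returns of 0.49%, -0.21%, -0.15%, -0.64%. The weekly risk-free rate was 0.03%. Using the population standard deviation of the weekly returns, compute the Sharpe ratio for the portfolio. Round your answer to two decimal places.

-0.39

μ = (0.49 − 0.21 − 0.15 − 0.64) / 4 = -0.510 / 4 = -0.1275%
Σ(r − μ)² = 0.6513; population σ = √(0.6513/4) = 0.4035%
Sharpe = (μ − rf) / σ = (-0.1275 − 0.03) / 0.4035 = -0.1575 / 0.4035 = -0.3903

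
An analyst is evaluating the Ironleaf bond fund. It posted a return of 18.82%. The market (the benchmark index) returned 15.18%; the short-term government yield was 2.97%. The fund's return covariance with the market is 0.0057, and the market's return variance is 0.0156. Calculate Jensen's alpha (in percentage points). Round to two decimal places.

β = Cov / Var = 0.0057 / 0.0156 = 0.3654
E[R] = Rf + β(Rm − Rf) = 2.97% + 0.3654 × (15.18% − 2.97%) = 7.4315%
α = Rp − E[R] = 18.82% − 7.4315% = 11.3885

11.39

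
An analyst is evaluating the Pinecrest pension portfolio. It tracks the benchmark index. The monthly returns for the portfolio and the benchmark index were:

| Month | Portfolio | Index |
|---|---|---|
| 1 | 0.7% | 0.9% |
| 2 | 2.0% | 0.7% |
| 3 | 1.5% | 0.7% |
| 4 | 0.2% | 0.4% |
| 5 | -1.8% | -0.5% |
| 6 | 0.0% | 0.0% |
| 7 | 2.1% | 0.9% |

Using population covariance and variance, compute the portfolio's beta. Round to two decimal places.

2.36

r̄p = 0.6714%,  r̄m = 0.4429%
Cov = Σ(rp − r̄p)(rm − r̄m) / 7 = 0.5527
Var(rm) = Σ(rm − r̄m)² / 7 = 0.2339
β = Cov / Var = 0.5527 / 0.2339 = 2.3630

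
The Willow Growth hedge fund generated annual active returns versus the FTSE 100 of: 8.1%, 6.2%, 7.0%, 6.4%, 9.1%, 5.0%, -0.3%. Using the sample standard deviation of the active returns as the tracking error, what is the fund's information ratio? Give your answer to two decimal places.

r̄ = (8.1 + 6.2 + 7 + 6.4 + 9.1 + 5 − 0.3) / 7 = 41.50 / 7 = 5.9286%
Σ(r − r̄)² = (8.1 − 5.9286)² + (6.2 − 5.9286)² + … = 55.8743
σ = √[55.8743 / 6] = 3.0516%
IR = r̄ / tracking error = 5.9286 / 3.0516 = 1.9428

1.94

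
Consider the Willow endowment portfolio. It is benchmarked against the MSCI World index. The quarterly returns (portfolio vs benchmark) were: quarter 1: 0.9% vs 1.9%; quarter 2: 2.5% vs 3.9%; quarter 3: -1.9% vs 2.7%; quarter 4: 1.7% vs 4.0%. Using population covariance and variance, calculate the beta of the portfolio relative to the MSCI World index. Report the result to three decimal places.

1.027

r̄p = 0.8000%,  r̄m = 3.1250%
Cov = Σ(rp − r̄p)(rm − r̄m) / 4 = 0.7825
Var(rm) = Σ(rm − r̄m)² / 4 = 0.7619
β = Cov / Var = 0.7825 / 0.7619 = 1.0270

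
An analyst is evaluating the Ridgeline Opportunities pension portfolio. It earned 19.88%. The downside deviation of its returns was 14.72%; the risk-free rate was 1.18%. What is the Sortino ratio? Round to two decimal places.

Sortino = (Rp − Rf) / σd = (19.88% − 1.18%) / 14.72% = 18.70% / 14.72% = 1.2704

1.27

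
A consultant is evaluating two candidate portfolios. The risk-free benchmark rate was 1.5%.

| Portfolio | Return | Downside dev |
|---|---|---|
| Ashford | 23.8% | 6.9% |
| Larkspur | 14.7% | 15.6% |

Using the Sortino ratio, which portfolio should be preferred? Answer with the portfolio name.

Ashford

Ashford: Sortino ratio = (23.8% − 1.5%) / 6.9% = 3.232
Larkspur: Sortino ratio = (14.7% − 1.5%) / 15.6% = 0.846
Highest: Ashford (3.232).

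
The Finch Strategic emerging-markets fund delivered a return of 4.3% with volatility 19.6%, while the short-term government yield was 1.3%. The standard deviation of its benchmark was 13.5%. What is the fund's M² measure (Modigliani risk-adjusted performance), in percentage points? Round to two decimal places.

Sharpe = (Rp − Rf) / σp = (4.3% − 1.3%) / 19.6% = 0.1531
M² = Rf + Sharpe × σm = 1.3% + 0.1531 × 13.5% = 3.3669%

3.37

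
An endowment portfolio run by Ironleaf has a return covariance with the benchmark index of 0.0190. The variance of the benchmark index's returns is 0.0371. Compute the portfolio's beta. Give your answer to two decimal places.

β = Cov(Rp, Rm) / Var(Rm) = 0.0190 / 0.0371 = 0.5121

0.51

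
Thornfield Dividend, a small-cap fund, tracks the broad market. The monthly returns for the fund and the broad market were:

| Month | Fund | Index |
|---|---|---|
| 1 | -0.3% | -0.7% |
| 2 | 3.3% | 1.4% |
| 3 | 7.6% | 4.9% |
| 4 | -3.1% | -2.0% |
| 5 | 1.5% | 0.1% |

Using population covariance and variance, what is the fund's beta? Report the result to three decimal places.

r̄p = 1.8000%,  r̄m = 0.7400%
Cov = Σ(rp − r̄p)(rm − r̄m) / 5 = 8.3520
Var(rm) = Σ(rm − r̄m)² / 5 = 5.5464
β = Cov / Var = 8.3520 / 5.5464 = 1.5058

1.506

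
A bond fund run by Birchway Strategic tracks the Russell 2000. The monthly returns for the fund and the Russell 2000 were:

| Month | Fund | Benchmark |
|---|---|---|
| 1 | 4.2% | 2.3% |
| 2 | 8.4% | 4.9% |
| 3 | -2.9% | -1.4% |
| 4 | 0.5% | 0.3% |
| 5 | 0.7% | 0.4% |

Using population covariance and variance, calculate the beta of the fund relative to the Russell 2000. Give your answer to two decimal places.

1.78

r̄p = 2.1800%,  r̄m = 1.3000%
Cov = Σ(rp − r̄p)(rm − r̄m) / 5 = 8.2280
Var(rm) = Σ(rm − r̄m)² / 5 = 4.6120
β = Cov / Var = 8.2280 / 4.6120 = 1.7840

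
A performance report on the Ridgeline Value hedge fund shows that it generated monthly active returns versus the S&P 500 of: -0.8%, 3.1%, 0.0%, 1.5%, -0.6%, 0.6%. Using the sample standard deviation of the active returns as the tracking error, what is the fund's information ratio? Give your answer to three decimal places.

0.431

μ = (-0.8 + 3.1 + 0 + 1.5 − 0.6 + 0.6) / 6 = 0.6333%
Sample σ = √[Σ(r − μ)² / 5] = √[10.8133 / 5] = √2.1627 = 1.4706%
IR = μ / tracking error = 0.6333 / 1.4706 = 0.4306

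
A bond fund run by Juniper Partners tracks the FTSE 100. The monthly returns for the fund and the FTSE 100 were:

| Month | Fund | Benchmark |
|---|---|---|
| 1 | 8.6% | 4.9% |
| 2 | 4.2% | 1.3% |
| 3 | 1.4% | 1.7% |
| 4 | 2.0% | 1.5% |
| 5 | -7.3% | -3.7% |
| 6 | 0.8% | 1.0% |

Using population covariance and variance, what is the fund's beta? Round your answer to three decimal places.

r̄p = 1.6167%,  r̄m = 1.1167%
Cov = Σ(rp − r̄p)(rm − r̄m) / 6 = 11.6597
Var(rm) = Σ(rm − r̄m)² / 6 = 6.3414
β = Cov / Var = 11.6597 / 6.3414 = 1.8387

1.839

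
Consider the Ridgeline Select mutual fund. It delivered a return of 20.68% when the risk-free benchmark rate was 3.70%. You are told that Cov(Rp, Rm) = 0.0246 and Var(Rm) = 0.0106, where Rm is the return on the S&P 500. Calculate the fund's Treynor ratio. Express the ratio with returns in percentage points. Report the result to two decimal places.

7.32

β = Cov / Var = 0.0246 / 0.0106 = 2.3208
Treynor = (Rp − Rf) / β = (20.68% − 3.70%) / 2.3208 = 16.98 / 2.3208 = 7.3164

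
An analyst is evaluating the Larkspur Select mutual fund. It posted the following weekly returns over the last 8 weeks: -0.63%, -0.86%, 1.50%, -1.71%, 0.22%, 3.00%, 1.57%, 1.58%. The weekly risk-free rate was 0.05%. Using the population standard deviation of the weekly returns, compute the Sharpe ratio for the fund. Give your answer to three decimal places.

r̄ = (-0.63 − 0.86 + 1.5 − 1.71 + 0.22 + 3 + 1.57 + 1.58) / 8 = 4.670 / 8 = 0.5838%
Σ(r − r̄)² = (-0.63 − 0.5838)² + (-0.86 − 0.5838)² + … = 17.5942
σ = √[17.5942 / 8] = 1.4830%
Sharpe = (r̄ − rf) / σ = (0.5838 − 0.05) / 1.4830 = 0.5338 / 1.4830 = 0.3599

0.360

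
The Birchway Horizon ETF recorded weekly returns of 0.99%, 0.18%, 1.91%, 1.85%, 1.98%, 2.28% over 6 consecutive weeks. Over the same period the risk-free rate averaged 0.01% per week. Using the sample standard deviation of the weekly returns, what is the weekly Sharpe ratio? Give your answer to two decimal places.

1.92

Mean return r̄ = 9.190 / 6 = 1.5317%
Σ(r − r̄)² = (0.99 − 1.5317)² + (0.18 − 1.5317)² + (1.91 − 1.5317)² + … = 3.1259
sample σ = √(3.1259 / 5) = √0.6252 = 0.7907%
Sharpe = (r̄ − rf) / σ = (1.5317 − 0.01) / 0.7907 = 1.5217 / 0.7907 = 1.9245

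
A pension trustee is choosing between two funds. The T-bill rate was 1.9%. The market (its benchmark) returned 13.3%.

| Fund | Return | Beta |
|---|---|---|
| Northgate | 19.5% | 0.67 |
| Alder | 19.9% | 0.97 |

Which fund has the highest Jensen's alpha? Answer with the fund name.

Northgate: α = 19.5% − [1.9% + 0.67 × (13.3% − 1.9%)] = 9.962
Alder: α = 19.9% − [1.9% + 0.97 × (13.3% − 1.9%)] = 6.942
Highest: Northgate (9.962).

Northgate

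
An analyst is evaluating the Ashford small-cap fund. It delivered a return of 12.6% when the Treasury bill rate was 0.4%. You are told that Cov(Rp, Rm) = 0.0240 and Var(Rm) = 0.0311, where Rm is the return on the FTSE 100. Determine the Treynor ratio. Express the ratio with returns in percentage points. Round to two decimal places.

15.81

β = Cov / Var = 0.0240 / 0.0311 = 0.7717
Treynor = (Rp − Rf) / β = (12.6% − 0.4%) / 0.7717 = 12.20 / 0.7717 = 15.8093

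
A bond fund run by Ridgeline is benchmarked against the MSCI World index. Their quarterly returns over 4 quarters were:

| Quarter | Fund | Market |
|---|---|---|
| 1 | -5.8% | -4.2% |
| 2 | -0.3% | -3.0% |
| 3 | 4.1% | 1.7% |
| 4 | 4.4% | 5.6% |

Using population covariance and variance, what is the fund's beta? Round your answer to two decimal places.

r̄p = 0.6000%,  r̄m = 0.0250%
Cov = Σ(rp − r̄p)(rm − r̄m) / 4 = 14.2025
Var(rm) = Σ(rm − r̄m)² / 4 = 15.2219
β = Cov / Var = 14.2025 / 15.2219 = 0.9330

0.93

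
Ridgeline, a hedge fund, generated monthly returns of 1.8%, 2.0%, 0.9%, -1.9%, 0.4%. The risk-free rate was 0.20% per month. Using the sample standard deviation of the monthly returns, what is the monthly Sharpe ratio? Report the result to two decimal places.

r̄ = (1.8 + 2 + 0.9 − 1.9 + 0.4) / 5 = 3.20 / 5 = 0.6400%
Sample std dev = √[9.7720 / 4] = 1.5630%
Sharpe = (r̄ − rf) / σ = (0.6400 − 0.2) / 1.5630 = 0.4400 / 1.5630 = 0.2815

0.28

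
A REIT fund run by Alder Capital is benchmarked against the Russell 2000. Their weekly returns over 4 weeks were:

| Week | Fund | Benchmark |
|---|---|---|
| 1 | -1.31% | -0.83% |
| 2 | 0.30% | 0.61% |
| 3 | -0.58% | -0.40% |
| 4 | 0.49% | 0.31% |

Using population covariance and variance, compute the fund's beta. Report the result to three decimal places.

1.213

r̄p = -0.2750%,  r̄m = -0.0775%
Cov = Σ(rp − r̄p)(rm − r̄m) / 4 = 0.3922
Var(rm) = Σ(rm − r̄m)² / 4 = 0.3233
β = Cov / Var = 0.3922 / 0.3233 = 1.2131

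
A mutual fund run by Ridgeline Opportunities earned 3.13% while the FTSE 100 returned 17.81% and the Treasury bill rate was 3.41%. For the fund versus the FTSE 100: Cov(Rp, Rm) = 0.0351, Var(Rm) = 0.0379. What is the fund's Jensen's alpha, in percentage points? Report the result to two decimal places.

β = Cov / Var = 0.0351 / 0.0379 = 0.9261
E[R] = Rf + β(Rm − Rf) = 3.41% + 0.9261 × (17.81% − 3.41%) = 16.7458%
α = Rp − E[R] = 3.13% − 16.7458% = -13.6158

-13.62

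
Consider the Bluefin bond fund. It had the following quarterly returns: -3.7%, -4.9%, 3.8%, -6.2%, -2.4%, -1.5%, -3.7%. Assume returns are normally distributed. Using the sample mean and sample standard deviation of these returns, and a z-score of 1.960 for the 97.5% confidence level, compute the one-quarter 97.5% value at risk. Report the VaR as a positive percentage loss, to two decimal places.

Mean return μ = -18.60 / 7 = -2.6571%
Sample std dev = √[62.8571 / 6] = 3.2367%
VaR = −(μ − z·σ) = −(-2.6571 − 1.960 × 3.2367) = −(-9.0010) = 9.0010%

9.00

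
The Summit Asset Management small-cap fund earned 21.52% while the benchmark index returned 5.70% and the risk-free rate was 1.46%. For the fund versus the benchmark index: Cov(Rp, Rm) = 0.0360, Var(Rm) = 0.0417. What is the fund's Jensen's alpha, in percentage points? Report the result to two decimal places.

16.40

β = Cov / Var = 0.0360 / 0.0417 = 0.8633
E[R] = Rf + β(Rm − Rf) = 1.46% + 0.8633 × (5.70% − 1.46%) = 5.1204%
α = Rp − E[R] = 21.52% − 5.1204% = 16.3996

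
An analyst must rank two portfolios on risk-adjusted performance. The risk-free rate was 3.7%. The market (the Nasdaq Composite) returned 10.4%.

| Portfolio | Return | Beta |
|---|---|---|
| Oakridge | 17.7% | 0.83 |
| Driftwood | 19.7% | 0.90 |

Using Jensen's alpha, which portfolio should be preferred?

Driftwood

Oakridge: α = 17.7% − [3.7% + 0.83 × (10.4% − 3.7%)] = 8.439
Driftwood: α = 19.7% − [3.7% + 0.90 × (10.4% − 3.7%)] = 9.970
Highest: Driftwood (9.970).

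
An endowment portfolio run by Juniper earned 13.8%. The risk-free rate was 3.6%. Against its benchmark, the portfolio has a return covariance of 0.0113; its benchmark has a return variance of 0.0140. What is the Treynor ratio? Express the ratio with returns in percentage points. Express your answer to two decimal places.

β = Cov / Var = 0.0113 / 0.0140 = 0.8071
Treynor = (Rp − Rf) / β = (13.8% − 3.6%) / 0.8071 = 10.20 / 0.8071 = 12.6378

12.64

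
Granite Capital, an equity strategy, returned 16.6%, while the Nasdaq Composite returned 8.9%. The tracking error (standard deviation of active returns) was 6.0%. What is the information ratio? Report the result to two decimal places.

IR = (Rp − Rb) / TE = (16.6% − 8.9%) / 6.0% = 7.70% / 6.0% = 1.2833

1.28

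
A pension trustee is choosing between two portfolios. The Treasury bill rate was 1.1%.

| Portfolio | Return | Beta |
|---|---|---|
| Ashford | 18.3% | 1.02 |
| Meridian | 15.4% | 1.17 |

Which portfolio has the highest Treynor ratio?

Ashford

Ashford: Treynor = (18.3% − 1.1%) / 1.02 = 16.863
Meridian: Treynor = (15.4% − 1.1%) / 1.17 = 12.222
Highest: Ashford (16.863).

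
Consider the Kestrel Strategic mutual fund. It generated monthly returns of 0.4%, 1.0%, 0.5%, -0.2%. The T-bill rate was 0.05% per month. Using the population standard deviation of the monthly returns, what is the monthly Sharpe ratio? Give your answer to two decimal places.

0.88

μ = (0.4 + 1 + 0.5 − 0.2) / 4 = 1.70 / 4 = 0.4250%
Population σ = √[Σ(r − μ)² / 4] = √[0.7275 / 4] = √0.1819 = 0.4265%
Sharpe = (μ − rf) / σ = (0.4250 − 0.05) / 0.4265 = 0.3750 / 0.4265 = 0.8792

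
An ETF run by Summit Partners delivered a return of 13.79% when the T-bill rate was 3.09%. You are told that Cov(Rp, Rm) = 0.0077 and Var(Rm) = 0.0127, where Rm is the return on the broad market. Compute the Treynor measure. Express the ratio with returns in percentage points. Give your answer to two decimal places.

β = Cov / Var = 0.0077 / 0.0127 = 0.6063
Treynor = (Rp − Rf) / β = (13.79% − 3.09%) / 0.6063 = 10.70 / 0.6063 = 17.6480

17.65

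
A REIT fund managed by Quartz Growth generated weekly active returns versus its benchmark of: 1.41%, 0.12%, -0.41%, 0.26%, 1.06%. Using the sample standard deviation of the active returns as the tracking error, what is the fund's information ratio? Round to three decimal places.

μ = (1.41 + 0.12 − 0.41 + 0.26 + 1.06) / 5 = 2.440 / 5 = 0.4880%
Σ(r − μ)² = (1.41 − 0.4880)² + (0.12 − 0.4880)² + … = 2.1711
σ = √[2.1711 / 4] = 0.7367%
IR = μ / tracking error = 0.4880 / 0.7367 = 0.6624

0.662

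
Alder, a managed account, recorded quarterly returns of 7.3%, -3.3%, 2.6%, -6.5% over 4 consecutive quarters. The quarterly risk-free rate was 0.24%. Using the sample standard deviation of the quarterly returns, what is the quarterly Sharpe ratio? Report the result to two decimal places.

-0.04

r̄ = (7.3 − 3.3 + 2.6 − 6.5) / 4 = 0.0250%
Sample σ = √[Σ(r − r̄)² / 3] = √[113.1875 / 3] = √37.7292 = 6.1424%
Sharpe = (r̄ − rf) / σ = (0.0250 − 0.24) / 6.1424 = -0.2150 / 6.1424 = -0.0350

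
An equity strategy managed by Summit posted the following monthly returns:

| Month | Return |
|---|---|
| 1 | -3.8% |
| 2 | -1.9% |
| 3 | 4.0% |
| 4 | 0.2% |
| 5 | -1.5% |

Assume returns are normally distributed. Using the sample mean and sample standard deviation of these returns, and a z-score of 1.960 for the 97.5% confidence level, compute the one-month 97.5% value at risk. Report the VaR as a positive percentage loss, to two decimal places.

6.36

r̄ = (-3.8 − 1.9 + 4 + 0.2 − 1.5) / 5 = -3.00 / 5 = -0.6000%
Σ(r − r̄)² = 34.5400; sample σ = √(34.5400/4) = 2.9385%
VaR = −(r̄ − z·σ) = −(-0.6000 − 1.960 × 2.9385) = −(-6.3595) = 6.3595%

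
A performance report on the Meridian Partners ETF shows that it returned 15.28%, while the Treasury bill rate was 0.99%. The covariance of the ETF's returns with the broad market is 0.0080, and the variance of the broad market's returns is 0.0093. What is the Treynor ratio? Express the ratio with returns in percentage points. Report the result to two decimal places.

β = Cov / Var = 0.0080 / 0.0093 = 0.8602
Treynor = (Rp − Rf) / β = (15.28% − 0.99%) / 0.8602 = 14.29 / 0.8602 = 16.6124

16.61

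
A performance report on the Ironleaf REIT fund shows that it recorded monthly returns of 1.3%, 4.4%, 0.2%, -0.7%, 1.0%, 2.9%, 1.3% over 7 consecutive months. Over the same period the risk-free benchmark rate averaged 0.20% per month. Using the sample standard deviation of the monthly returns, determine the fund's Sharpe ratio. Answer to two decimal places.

r̄ = (1.3 + 4.4 + 0.2 − 0.7 + 1 + 2.9 + 1.3) / 7 = 1.4857%
Σ(r − r̄)² = 17.2286; sample σ = √(17.2286/6) = 1.6945%
Sharpe = (r̄ − rf) / σ = (1.4857 − 0.2) / 1.6945 = 1.2857 / 1.6945 = 0.7587

0.76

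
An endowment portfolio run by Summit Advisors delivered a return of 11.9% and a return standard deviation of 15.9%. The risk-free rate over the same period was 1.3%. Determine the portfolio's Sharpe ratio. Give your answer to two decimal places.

0.67

Sharpe = (Rp − Rf) / σp = (11.9% − 1.3%) / 15.9% = 10.60% / 15.9% = 0.6667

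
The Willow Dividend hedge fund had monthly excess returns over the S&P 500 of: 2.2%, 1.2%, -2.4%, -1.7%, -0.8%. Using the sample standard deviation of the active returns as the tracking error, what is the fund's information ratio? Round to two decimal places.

μ = (2.2 + 1.2 − 2.4 − 1.7 − 0.8) / 5 = -0.3000%
Σ(r − μ)² = 15.1200; sample σ = √(15.1200/4) = 1.9442%
IR = μ / tracking error = -0.3000 / 1.9442 = -0.1543

-0.15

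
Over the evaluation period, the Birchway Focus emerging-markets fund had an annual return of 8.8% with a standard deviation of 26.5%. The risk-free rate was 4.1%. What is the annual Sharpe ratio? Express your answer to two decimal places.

0.18

Sharpe = (Rp − Rf) / σp = (8.8% − 4.1%) / 26.5% = 4.70% / 26.5% = 0.1774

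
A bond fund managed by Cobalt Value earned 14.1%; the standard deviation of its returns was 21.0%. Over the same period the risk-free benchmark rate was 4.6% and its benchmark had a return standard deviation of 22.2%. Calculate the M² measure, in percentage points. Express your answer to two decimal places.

Sharpe = (Rp − Rf) / σp = (14.1% − 4.6%) / 21.0% = 0.4524
M² = Rf + Sharpe × σm = 4.6% + 0.4524 × 22.2% = 14.6433%

14.64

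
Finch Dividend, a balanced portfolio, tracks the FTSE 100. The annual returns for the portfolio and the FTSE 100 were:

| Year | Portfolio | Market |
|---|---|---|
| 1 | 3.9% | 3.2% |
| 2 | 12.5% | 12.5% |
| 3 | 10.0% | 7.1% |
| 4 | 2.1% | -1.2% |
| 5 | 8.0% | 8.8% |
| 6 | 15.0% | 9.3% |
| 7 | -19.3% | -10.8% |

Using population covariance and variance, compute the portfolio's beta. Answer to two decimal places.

1.38

r̄p = 4.6000%,  r̄m = 4.1286%
Cov = Σ(rp − r̄p)(rm − r̄m) / 7 = 74.6586
Var(rm) = Σ(rm − r̄m)² / 7 = 54.2278
β = Cov / Var = 74.6586 / 54.2278 = 1.3768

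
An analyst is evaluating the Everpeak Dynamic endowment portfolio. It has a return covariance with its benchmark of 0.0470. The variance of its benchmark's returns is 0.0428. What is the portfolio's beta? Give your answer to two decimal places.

1.10

β = Cov(Rp, Rm) / Var(Rm) = 0.0470 / 0.0428 = 1.0981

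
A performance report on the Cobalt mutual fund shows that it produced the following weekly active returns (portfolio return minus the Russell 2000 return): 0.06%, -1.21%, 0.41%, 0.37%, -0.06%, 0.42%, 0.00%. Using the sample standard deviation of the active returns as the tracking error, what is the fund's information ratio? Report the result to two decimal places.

0.00

r̄ = (0.06 − 1.21 + 0.41 + 0.37 − 0.06 + 0.42 + 0) / 7 = -0.0014%
Sample std dev = √[1.9527 / 6] = 0.5705%
IR = r̄ / tracking error = -0.0014 / 0.5705 = -0.0025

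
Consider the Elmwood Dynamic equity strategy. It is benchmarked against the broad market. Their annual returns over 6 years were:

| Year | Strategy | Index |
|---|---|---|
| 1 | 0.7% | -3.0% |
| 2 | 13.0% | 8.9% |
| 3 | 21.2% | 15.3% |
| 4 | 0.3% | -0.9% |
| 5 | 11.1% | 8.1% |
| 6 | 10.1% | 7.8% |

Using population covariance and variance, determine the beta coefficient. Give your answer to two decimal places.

1.15

r̄p = 9.4000%,  r̄m = 6.0333%
Cov = Σ(rp − r̄p)(rm − r̄m) / 6 = 44.3500
Var(rm) = Σ(rm − r̄m)² / 6 = 38.5256
β = Cov / Var = 44.3500 / 38.5256 = 1.1512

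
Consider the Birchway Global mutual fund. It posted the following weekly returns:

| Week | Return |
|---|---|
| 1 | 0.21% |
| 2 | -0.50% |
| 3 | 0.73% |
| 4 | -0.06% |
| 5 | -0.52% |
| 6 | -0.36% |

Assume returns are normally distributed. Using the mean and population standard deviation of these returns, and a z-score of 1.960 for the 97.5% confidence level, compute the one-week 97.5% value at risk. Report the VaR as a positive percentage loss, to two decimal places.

0.96

Mean return μ = -0.500 / 6 = -0.0833%
Σ(r − μ)² = 1.1889; population σ = √(1.1889/6) = 0.4451%
VaR = −(μ − z·σ) = −(-0.0833 − 1.960 × 0.4451) = −(-0.9557) = 0.9557%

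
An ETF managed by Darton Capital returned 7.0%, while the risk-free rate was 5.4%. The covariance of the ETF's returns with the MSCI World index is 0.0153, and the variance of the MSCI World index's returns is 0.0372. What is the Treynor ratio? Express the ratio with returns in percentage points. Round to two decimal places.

3.89

β = Cov / Var = 0.0153 / 0.0372 = 0.4113
Treynor = (Rp − Rf) / β = (7.0% − 5.4%) / 0.4113 = 1.60 / 0.4113 = 3.8901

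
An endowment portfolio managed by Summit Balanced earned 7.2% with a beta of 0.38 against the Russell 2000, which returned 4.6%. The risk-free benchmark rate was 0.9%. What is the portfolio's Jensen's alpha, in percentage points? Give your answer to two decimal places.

CAPM expected return = Rf + β(Rm − Rf) = 0.9% + 0.38 × (4.6% − 0.9%) = 0.9 + 0.38 × 3.70 = 2.3060%
Jensen's α = Rp − E[R] = 7.2% − 2.3060% = 4.8940

4.89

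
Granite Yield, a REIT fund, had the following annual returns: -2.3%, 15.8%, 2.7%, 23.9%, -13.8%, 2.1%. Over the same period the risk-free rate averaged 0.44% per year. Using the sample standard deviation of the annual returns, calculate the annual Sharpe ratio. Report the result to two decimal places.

0.32

r̄ = (-2.3 + 15.8 + 2.7 + 23.9 − 13.8 + 2.1) / 6 = 4.7333%
Σ(r − r̄)² = 893.8533; sample σ = √(893.8533/5) = 13.3705%
Sharpe = (r̄ − rf) / σ = (4.7333 − 0.44) / 13.3705 = 4.2933 / 13.3705 = 0.3211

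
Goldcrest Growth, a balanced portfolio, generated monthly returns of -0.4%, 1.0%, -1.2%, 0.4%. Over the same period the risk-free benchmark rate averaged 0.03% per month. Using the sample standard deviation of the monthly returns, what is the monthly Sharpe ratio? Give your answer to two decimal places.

-0.08

Mean return r̄ = -0.20 / 4 = -0.0500%
Sample std dev = √[2.7500 / 3] = 0.9574%
Sharpe = (r̄ − rf) / σ = (-0.0500 − 0.03) / 0.9574 = -0.0800 / 0.9574 = -0.0836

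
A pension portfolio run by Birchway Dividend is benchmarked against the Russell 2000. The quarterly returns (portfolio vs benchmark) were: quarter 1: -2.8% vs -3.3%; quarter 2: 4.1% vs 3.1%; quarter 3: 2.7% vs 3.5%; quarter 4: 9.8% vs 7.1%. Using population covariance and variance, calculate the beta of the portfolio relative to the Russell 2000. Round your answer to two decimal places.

r̄p = 3.4500%,  r̄m = 2.6000%
Cov = Σ(rp − r̄p)(rm − r̄m) / 4 = 16.2750
Var(rm) = Σ(rm − r̄m)² / 4 = 14.0300
β = Cov / Var = 16.2750 / 14.0300 = 1.1600

1.16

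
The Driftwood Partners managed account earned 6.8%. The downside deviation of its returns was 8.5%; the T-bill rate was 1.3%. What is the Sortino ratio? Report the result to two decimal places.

0.65

Sortino = (Rp − Rf) / σd = (6.8% − 1.3%) / 8.5% = 5.50% / 8.5% = 0.6471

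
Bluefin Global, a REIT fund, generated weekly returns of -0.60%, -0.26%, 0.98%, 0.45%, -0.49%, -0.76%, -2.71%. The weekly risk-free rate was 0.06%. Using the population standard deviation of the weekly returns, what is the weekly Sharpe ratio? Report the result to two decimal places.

-0.51

r̄ = (-0.6 − 0.26 + 0.98 + 0.45 − 0.49 − 0.76 − 2.71) / 7 = -3.390 / 7 = -0.4843%
Population σ = √[Σ(r − r̄)² / 7] = √[8.1106 / 7] = √1.1587 = 1.0764%
Sharpe = (r̄ − rf) / σ = (-0.4843 − 0.06) / 1.0764 = -0.5443 / 1.0764 = -0.5057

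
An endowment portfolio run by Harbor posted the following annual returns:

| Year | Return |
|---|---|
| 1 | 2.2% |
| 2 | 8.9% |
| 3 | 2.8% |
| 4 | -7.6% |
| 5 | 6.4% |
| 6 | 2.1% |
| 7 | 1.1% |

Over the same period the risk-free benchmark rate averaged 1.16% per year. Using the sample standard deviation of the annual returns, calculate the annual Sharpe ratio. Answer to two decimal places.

0.22

r̄ = (2.2 + 8.9 + 2.8 − 7.6 + 6.4 + 2.1 + 1.1) / 7 = 2.2714%
Σ(r − r̄)² = (2.2 − 2.2714)² + (8.9 − 2.2714)² + (2.8 − 2.2714)² + … = 160.1143
σ = √[160.1143 / 6] = 5.1658%
Sharpe = (r̄ − rf) / σ = (2.2714 − 1.16) / 5.1658 = 1.1114 / 5.1658 = 0.2151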